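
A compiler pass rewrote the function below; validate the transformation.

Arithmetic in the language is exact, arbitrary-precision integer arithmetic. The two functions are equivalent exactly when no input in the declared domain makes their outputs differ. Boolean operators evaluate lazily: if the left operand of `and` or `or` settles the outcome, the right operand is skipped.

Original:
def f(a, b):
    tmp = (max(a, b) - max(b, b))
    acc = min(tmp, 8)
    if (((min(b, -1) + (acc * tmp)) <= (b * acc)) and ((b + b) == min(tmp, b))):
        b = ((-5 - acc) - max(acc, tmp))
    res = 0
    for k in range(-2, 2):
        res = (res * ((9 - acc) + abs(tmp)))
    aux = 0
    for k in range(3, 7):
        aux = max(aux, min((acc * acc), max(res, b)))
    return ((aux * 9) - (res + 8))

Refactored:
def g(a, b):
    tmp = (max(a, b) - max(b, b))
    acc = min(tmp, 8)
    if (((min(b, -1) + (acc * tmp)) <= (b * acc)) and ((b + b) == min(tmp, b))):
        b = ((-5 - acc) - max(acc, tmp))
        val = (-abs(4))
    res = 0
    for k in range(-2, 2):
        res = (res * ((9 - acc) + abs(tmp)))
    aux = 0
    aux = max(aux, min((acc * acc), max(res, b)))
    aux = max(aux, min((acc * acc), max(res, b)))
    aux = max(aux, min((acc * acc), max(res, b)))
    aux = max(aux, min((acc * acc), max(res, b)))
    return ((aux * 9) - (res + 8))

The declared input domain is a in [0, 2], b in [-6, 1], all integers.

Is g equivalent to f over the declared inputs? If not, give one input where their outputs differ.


The two are interchangeable: local variable names differ; and loop structure differs; and constant usage differs; and min/max/abs usage differs; and arithmetic usage differs; and statement counts differ, and every declared input agrees.
Spot check at a=1, b=-5 — f: tmp := 6 | acc := 6 | (((min(b, -1) + (acc * tmp)) <= (b * acc)) and ((b + b) == min(tmp, b))): false | res := 0 | iter k=-2: | res := 0 | iter k=-1: | res := 0 | iter k=0: | res := 0 | iter k=1: | res := 0 | aux := 0 | iter k=3: | aux := 0 | iter k=4: | aux := 0 | iter k=5: | aux := 0 | iter k=6: | aux := 0 | result -8. g: tmp := 6 | acc := 6 | (((min(b, -1) + (acc * tmp)) <= (b * acc)) and ((b + b) == min(tmp, b))): false | res := 0 | iter k=-2: | res := 0 | iter k=-1: | res := 0 | iter k=0: | res := 0 | iter k=1: | res := 0 | aux := 0 | aux := 0 | aux := 0 | aux := 0 | aux := 0 | result -8. Both give -8.
Across all 24 domain points the two functions coincide.
verdict: equivalent


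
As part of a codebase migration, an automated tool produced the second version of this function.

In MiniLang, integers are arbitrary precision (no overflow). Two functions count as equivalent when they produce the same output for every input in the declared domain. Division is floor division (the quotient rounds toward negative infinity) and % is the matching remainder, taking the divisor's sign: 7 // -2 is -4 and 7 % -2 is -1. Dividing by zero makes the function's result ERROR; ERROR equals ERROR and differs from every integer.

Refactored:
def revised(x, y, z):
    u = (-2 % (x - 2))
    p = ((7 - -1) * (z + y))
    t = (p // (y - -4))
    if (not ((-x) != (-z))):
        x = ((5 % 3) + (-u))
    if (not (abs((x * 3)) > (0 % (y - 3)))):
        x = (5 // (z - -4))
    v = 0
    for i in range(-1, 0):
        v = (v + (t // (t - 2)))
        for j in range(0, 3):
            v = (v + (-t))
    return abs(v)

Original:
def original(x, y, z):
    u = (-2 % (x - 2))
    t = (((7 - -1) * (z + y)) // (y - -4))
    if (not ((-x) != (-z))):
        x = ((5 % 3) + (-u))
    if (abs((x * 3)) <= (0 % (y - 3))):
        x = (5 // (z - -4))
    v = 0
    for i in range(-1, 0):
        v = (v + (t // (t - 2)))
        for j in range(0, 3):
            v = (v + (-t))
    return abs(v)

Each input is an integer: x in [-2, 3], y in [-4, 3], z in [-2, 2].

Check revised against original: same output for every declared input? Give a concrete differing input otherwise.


Behavior is preserved: although local variable names differ, statement counts differ, boolean connective usage differs, comparison usage differs, the outputs never diverge.
As a probe, take x=1, y=-4, z=0: original runs u := 0 | divide-by-zero, output ERROR; revised runs u := 0 | p := -32 | divide-by-zero, output ERROR; both end at ERROR.
An exhaustive pass over the 240 declared inputs shows identical outputs.
verdict: equivalent


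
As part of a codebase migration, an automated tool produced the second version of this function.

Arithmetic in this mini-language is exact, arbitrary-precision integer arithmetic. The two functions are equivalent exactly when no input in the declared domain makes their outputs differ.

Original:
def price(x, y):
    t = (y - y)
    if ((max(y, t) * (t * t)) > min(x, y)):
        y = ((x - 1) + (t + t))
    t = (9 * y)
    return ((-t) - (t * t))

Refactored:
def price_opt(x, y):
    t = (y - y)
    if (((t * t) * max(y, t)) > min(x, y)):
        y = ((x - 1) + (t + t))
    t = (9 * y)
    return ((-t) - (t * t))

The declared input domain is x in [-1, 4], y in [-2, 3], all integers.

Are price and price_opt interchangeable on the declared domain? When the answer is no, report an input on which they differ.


Side by side, the visible changes include: same computation, different form.
Tracing x=1, y=-2: price: t = 0; ((max(y, t) * (t * t)) > min(x, y)) -> true; y = 0; t = 0; return 0 | price_opt: t = 0; (((t * t) * max(y, t)) > min(x, y)) -> true; y = 0; t = 0; return 0 — matching result 0.
Across all 36 domain points the two functions coincide.
verdict: equivalent


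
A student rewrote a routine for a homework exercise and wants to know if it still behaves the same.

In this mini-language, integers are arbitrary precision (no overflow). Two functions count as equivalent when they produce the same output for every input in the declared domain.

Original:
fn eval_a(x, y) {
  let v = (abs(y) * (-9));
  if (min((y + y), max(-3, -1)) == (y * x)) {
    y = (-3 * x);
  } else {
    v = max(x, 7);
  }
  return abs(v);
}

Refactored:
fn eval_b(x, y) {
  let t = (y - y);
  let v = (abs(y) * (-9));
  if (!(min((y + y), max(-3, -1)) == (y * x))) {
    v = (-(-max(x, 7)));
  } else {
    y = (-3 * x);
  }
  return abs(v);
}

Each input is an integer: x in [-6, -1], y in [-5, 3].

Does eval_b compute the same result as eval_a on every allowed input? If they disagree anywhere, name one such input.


Equivalent — the differences include statement counts differ; and arithmetic usage differs; and local variable names differ; and boolean connective usage differs, yet no declared input distinguishes the two.
Tracing x=-2, y=3: eval_a: v := -27 | (min((y + y), max(-3, -1)) == (y * x)): false | v := 7 | result 7 | eval_b: t := 0 | v := -27 | (!(min((y + y), max(-3, -1)) == (y * x))): true | v := 7 | result 7 — matching result 7.
Sweeping the whole domain (54 inputs) finds no disagreement.
verdict: equivalent


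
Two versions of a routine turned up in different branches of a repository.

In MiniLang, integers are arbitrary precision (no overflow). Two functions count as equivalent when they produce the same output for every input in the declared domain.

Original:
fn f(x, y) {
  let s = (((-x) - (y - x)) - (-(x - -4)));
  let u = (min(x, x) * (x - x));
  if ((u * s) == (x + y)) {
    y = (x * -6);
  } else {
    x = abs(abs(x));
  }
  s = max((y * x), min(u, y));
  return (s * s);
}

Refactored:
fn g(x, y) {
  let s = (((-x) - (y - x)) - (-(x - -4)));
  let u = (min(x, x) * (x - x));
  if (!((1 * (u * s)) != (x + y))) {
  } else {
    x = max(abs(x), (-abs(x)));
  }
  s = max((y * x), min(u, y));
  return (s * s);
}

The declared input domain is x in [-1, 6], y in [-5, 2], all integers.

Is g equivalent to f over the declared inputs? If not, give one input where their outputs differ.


Run the pair on x=1, y=-1.
f: s becomes 6; next u becomes 0; next ((u * s) == (x + y)) evaluates to true; next y becomes -6; next s becomes -6; next final value 36
g: s becomes 6; next u becomes 0; next (!((1 * (u * s)) != (x + y))) evaluates to true; next s becomes -1; next final value 1
36 and 1 differ, so these are not the same function on this domain.
verdict: not equivalent; witness: x=1, y=-1


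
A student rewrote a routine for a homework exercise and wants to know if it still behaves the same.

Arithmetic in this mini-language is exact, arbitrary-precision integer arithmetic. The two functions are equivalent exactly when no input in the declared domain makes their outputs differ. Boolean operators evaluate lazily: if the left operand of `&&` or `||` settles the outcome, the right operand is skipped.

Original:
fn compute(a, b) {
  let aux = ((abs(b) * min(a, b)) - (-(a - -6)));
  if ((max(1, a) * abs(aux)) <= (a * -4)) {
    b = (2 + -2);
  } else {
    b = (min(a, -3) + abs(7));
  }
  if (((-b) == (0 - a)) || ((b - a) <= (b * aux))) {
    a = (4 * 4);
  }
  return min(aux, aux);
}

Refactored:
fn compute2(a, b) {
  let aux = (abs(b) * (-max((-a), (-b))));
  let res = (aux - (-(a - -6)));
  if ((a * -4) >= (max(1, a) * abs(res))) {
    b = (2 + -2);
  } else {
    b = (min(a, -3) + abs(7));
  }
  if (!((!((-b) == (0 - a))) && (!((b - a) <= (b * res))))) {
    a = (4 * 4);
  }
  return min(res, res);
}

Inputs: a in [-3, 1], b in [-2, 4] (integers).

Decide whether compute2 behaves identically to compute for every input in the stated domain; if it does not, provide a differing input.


This is a faithful refactor — comparison usage differs, min/max/abs usage differs, boolean connective usage differs, local variable names differ, statement counts differ, but the computed results match everywhere.
Spot check at a=-2, b=2 — compute: aux = 0; ((max(1, a) * abs(aux)) <= (a * -4)) -> true; b = 0; (((-b) == (0 - a)) || ((b - a) <= (b * aux))) -> false; return 0. compute2: aux = -4; res = 0; ((a * -4) >= (max(1, a) * abs(res))) -> true; b = 0; (!((!((-b) == (0 - a))) && (!((b - a) <= (b * res))))) -> false; return 0. Both give 0.
Sweeping the whole domain (35 inputs) finds no disagreement.
verdict: equivalent


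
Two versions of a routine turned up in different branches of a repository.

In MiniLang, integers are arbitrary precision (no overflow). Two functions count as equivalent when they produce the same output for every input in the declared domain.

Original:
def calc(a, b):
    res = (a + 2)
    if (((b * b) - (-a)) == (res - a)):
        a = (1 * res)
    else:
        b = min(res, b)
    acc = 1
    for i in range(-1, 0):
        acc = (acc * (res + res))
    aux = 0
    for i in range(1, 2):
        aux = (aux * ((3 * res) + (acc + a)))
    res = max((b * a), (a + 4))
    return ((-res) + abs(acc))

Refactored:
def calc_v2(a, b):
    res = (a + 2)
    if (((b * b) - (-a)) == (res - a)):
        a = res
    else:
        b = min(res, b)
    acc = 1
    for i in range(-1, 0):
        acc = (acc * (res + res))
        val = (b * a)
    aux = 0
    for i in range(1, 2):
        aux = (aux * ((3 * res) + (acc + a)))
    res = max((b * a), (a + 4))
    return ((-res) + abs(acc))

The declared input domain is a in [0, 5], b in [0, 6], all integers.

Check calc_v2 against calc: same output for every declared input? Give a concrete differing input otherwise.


The two are interchangeable: statement counts differ, plus local variable names differ, plus constant usage differs, and every declared input agrees.
Tracing a=3, b=5: calc: res := 5 | (((b * b) - (-a)) == (res - a)): false | b := 5 | acc := 1 | iter i=-1: | acc := 10 | aux := 0 | iter i=1: | aux := 0 | res := 15 | result -5 | calc_v2: res := 5 | (((b * b) - (-a)) == (res - a)): false | b := 5 | acc := 1 | iter i=-1: | acc := 10 | val := 15 | aux := 0 | iter i=1: | aux := 0 | res := 15 | result -5 — matching result -5.
An exhaustive pass over the 42 declared inputs shows identical outputs.
verdict: equivalent


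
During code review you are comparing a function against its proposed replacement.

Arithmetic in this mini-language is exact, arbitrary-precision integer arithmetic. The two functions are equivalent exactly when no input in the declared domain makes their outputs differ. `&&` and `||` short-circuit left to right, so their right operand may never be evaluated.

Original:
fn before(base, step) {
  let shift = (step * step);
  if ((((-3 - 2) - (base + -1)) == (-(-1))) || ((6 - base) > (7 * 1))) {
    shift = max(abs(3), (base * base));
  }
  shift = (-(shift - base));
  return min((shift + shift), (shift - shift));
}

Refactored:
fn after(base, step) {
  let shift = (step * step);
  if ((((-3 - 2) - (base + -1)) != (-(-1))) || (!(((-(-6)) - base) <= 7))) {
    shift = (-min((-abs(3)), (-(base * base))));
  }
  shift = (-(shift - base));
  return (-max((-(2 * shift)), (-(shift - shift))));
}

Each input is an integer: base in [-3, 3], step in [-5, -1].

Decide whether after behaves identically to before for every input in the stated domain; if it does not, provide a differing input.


Take base=-1, step=-5.
before: shift=25, then ((((-3 - 2) - (base + -1)) == (-(-1))) || ((6 - base) > (7 * 1))) is false, then shift=-26, then returns -52
after: shift=25, then ((((-3 - 2) - (base + -1)) != (-(-1))) || (!(((-(-6)) - base) <= 7))) is true, then shift=3, then shift=-4, then returns -8
-52 against -8: the behavior changed.
verdict: not equivalent; witness: base=-1, step=-5


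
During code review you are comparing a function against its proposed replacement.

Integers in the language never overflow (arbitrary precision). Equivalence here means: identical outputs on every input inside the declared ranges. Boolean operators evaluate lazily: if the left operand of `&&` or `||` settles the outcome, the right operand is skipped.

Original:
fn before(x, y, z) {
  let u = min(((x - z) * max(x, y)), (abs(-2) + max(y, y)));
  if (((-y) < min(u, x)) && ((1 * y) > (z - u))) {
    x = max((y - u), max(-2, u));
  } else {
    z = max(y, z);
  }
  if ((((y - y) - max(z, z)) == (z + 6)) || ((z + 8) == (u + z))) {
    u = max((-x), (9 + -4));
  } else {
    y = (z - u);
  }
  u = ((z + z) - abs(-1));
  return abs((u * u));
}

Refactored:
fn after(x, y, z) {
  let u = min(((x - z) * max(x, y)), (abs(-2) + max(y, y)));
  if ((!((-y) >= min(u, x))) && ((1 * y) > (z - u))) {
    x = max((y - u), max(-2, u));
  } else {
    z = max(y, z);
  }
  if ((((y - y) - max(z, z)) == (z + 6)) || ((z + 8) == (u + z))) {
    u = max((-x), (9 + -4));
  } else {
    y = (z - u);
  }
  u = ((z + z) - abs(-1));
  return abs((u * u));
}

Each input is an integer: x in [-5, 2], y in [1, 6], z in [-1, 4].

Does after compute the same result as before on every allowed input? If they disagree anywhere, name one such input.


Differences: comparison usage differs, plus boolean connective usage differs — yet all 288 inputs agree.
verdict: equivalent


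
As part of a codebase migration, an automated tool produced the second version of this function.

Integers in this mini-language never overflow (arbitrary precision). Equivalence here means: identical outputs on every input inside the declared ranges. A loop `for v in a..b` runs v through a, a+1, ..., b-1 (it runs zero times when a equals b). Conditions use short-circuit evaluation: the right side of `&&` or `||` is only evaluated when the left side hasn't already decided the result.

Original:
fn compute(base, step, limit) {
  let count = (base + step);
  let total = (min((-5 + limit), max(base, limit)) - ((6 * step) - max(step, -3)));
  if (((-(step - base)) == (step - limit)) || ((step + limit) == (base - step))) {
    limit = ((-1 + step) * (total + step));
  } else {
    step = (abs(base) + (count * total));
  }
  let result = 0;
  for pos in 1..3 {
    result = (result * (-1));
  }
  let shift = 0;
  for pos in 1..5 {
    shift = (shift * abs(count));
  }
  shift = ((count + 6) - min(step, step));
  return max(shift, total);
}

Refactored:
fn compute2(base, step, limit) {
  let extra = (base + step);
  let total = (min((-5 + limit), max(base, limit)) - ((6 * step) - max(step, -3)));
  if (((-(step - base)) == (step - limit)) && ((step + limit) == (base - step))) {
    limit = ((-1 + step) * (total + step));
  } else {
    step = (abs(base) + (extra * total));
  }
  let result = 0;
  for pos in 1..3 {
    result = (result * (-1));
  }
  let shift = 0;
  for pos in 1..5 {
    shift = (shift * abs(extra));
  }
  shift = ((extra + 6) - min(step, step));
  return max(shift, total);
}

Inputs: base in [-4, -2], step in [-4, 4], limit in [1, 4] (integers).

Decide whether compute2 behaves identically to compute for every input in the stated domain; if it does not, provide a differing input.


Not equivalent: base=-4, step=-4, limit=4 separates them (20 vs 154).
compute: count becomes -8; next total becomes 20; next (((-(step - base)) == (step - limit)) || ((step + limit) == (base - step))) evaluates to true; next limit becomes -80; next result becomes 0; next at pos=1:; next result becomes 0; next at pos=2:; next result becomes 0; next shift becomes 0; next at pos=1:; next shift becomes 0; next at pos=2:; next shift becomes 0; next at pos=3:; next shift becomes 0; next at pos=4:; next shift becomes 0; next shift becomes 2; next final value 20
compute2: extra becomes -8; next total becomes 20; next (((-(step - base)) == (step - limit)) && ((step + limit) == (base - step))) evaluates to false; next step becomes -156; next result becomes 0; next at pos=1:; next result becomes 0; next at pos=2:; next result becomes 0; next shift becomes 0; next at pos=1:; next shift becomes 0; next at pos=2:; next shift becomes 0; next at pos=3:; next shift becomes 0; next at pos=4:; next shift becomes 0; next shift becomes 154; next final value 154
verdict: not equivalent; witness: base=-4, step=-4, limit=4


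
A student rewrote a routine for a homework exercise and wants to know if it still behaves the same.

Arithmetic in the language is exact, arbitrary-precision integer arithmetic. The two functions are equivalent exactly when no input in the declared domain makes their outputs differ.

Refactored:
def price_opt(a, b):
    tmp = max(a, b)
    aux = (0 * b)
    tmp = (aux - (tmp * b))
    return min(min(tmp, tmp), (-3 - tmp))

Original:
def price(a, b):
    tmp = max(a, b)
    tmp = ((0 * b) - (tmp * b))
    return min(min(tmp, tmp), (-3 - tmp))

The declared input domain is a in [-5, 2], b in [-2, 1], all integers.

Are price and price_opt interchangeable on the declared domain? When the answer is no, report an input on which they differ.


Differences: statement counts differ, local variable names differ — yet all 32 inputs agree.
verdict: equivalent


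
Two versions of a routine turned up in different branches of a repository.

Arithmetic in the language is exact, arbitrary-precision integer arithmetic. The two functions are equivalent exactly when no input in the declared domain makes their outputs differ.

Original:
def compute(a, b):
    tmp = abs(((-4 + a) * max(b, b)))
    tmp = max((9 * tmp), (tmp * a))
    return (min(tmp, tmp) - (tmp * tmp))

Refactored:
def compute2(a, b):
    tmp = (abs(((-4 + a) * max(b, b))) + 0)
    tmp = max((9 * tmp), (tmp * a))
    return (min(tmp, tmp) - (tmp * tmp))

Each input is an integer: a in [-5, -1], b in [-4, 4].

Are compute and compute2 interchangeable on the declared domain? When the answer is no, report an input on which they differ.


Behavior is preserved: although arithmetic usage differs, constant usage differs, the outputs never diverge.
Spot check at a=-2, b=-1 — compute: tmp=6, then tmp=54, then returns -2862. compute2: tmp=6, then tmp=54, then returns -2862. Both give -2862.
An exhaustive pass over the 45 declared inputs shows identical outputs.
verdict: equivalent


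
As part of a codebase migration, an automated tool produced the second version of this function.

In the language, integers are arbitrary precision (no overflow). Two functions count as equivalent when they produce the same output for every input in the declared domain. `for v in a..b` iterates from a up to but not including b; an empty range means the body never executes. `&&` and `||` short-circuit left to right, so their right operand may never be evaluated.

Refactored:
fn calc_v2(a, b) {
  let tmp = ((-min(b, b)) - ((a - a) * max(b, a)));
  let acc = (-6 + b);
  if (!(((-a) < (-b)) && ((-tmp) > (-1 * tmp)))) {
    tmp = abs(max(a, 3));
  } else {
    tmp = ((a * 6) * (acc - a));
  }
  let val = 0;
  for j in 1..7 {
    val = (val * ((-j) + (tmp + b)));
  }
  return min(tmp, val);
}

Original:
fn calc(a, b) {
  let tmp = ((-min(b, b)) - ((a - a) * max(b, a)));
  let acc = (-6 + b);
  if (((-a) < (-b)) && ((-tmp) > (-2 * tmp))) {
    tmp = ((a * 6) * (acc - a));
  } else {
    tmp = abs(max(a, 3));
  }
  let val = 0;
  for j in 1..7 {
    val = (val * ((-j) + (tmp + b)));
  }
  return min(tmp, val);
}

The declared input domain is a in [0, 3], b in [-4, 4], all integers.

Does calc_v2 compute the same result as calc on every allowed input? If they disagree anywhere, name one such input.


Run the pair on a=1, b=-4.
calc: tmp := 4 | acc := -10 | (((-a) < (-b)) && ((-tmp) > (-2 * tmp))): true | tmp := -66 | val := 0 | iter j=1: | val := 0 | iter j=2: | val := 0 | iter j=3: | val := 0 | iter j=4: | val := 0 | iter j=5: | val := 0 | iter j=6: | val := 0 | result -66
calc_v2: tmp := 4 | acc := -10 | (!(((-a) < (-b)) && ((-tmp) > (-1 * tmp)))): true | tmp := 3 | val := 0 | iter j=1: | val := 0 | iter j=2: | val := 0 | iter j=3: | val := 0 | iter j=4: | val := 0 | iter j=5: | val := 0 | iter j=6: | val := 0 | result 0
-66 vs 0 — the two versions disagree here.
verdict: not equivalent; witness: a=1, b=-4


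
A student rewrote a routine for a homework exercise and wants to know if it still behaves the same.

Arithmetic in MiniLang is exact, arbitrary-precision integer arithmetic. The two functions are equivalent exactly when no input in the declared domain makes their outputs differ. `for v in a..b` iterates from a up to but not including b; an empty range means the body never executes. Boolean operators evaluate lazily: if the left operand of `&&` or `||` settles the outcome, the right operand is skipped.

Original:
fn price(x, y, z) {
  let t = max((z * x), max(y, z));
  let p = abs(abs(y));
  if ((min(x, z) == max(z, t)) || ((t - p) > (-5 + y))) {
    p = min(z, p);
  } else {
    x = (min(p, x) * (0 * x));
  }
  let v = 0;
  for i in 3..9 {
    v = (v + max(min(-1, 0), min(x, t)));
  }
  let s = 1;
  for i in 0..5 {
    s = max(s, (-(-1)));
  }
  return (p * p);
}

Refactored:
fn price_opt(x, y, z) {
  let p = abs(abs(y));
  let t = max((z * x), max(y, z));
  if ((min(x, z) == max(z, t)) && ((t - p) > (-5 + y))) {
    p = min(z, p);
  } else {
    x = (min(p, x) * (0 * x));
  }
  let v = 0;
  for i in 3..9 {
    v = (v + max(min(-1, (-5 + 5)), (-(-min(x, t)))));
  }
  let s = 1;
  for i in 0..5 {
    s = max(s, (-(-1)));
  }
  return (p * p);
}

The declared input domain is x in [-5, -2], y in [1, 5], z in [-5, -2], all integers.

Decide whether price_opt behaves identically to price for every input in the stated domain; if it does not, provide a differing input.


Try x=-5, y=1, z=-5.
price: t = 25; p = 1; ((min(x, z) == max(z, t)) || ((t - p) > (-5 + y))) -> true; p = -5; v = 0; [i=3]; v = -1; [i=4]; v = -2; [i=5]; v = -3; [i=6]; v = -4; [i=7]; v = -5; [i=8]; v = -6; s = 1; [i=0]; s = 1; [i=1]; s = 1; [i=2]; s = 1; [i=3]; s = 1; [i=4]; s = 1; return 25
price_opt: p = 1; t = 25; ((min(x, z) == max(z, t)) && ((t - p) > (-5 + y))) -> false; x = 0; v = 0; [i=3]; v = 0; [i=4]; v = 0; [i=5]; v = 0; [i=6]; v = 0; [i=7]; v = 0; [i=8]; v = 0; s = 1; [i=0]; s = 1; [i=1]; s = 1; [i=2]; s = 1; [i=3]; s = 1; [i=4]; s = 1; return 1
25 against 1: the behavior changed.
verdict: not equivalent; witness: x=-5, y=1, z=-5


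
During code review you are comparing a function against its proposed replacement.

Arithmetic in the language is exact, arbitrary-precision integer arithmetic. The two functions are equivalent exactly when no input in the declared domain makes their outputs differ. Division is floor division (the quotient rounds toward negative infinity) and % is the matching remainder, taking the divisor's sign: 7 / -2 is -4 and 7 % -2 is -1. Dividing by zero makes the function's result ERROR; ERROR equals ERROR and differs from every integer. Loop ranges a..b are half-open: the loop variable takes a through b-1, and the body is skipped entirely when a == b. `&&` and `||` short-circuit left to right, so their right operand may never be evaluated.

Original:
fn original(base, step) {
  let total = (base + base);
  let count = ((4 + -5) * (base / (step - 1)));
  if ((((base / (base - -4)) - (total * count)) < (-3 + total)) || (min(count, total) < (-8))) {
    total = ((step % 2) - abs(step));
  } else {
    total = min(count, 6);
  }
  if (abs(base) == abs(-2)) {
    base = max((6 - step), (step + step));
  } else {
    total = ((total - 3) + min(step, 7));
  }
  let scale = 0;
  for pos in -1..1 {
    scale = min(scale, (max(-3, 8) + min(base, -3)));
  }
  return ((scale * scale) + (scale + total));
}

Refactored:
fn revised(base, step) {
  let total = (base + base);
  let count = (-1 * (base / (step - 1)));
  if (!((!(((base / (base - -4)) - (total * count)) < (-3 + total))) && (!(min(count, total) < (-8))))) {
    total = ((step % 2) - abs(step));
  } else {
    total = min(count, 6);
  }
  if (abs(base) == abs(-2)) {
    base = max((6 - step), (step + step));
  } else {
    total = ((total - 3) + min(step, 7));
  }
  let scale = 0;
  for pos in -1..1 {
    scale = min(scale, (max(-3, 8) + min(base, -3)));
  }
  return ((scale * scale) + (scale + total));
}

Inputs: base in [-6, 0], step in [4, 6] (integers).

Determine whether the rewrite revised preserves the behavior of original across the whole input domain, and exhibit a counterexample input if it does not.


Equivalent — the differences include constant usage differs, boolean connective usage differs, arithmetic usage differs, yet no declared input distinguishes the two.
One worked example (base=-2, step=4) — original: total becomes -4; next count becomes 1; next ((((base / (base - -4)) - (total * count)) < (-3 + total)) || (min(count, total) < (-8))) evaluates to false; next total becomes 1; next (abs(base) == abs(-2)) evaluates to true; next base becomes 8; next scale becomes 0; next at pos=-1:; next scale becomes 0; next at pos=0:; next scale becomes 0; next final value 1; revised: total becomes -4; next count becomes 1; next (!((!(((base / (base - -4)) - (total * count)) < (-3 + total))) && (!(min(count, total) < (-8))))) evaluates to false; next total becomes 1; next (abs(base) == abs(-2)) evaluates to true; next base becomes 8; next scale becomes 0; next at pos=-1:; next scale becomes 0; next at pos=0:; next scale becomes 0; next final value 1; agreement on 1.
An exhaustive pass over the 21 declared inputs shows identical outputs.
verdict: equivalent


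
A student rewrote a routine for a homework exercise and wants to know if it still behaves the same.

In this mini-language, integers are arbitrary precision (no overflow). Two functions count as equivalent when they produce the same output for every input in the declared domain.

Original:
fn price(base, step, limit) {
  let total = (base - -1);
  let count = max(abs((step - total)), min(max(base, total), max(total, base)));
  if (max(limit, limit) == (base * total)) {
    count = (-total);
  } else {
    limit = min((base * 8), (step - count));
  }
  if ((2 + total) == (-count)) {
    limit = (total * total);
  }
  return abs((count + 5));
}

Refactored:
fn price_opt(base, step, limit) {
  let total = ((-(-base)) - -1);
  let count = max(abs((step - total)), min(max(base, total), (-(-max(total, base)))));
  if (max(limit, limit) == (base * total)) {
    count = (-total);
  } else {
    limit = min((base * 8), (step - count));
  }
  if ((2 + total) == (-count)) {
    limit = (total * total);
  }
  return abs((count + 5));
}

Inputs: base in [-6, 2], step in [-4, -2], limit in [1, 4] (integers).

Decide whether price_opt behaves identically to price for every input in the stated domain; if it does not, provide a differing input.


This is a faithful refactor — same computation, different form, but the computed results match everywhere.
Tracing base=-4, step=-4, limit=4: price: total = -3; count = 1; (max(limit, limit) == (base * total)) -> false; limit = -32; ((2 + total) == (-count)) -> true; limit = 9; return 6 | price_opt: total = -3; count = 1; (max(limit, limit) == (base * total)) -> false; limit = -32; ((2 + total) == (-count)) -> true; limit = 9; return 6 — matching result 6.
Across all 108 domain points the two functions coincide.
verdict: equivalent


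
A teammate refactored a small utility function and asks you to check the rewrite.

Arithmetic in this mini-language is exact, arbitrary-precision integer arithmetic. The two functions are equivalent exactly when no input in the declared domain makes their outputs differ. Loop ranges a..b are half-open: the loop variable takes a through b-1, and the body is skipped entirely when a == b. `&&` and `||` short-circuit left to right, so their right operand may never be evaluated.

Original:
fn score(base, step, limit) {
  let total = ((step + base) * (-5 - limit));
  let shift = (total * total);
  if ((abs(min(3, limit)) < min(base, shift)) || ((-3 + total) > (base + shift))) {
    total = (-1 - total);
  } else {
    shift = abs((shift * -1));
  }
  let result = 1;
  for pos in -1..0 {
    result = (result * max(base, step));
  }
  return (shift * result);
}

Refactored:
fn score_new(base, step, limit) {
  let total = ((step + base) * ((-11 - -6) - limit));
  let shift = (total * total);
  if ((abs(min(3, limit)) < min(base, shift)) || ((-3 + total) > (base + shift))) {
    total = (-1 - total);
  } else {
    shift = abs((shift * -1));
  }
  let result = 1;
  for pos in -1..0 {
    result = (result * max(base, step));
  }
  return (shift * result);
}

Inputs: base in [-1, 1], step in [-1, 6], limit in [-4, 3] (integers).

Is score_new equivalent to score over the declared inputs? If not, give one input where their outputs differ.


The two are interchangeable: arithmetic usage differs, plus constant usage differs, and every declared input agrees.
Tracing base=1, step=3, limit=-1: score: total = -16; shift = 256; ((abs(min(3, limit)) < min(base, shift)) || ((-3 + total) > (base + shift))) -> false; shift = 256; result = 1; [pos=-1]; result = 3; return 768 | score_new: total = -16; shift = 256; ((abs(min(3, limit)) < min(base, shift)) || ((-3 + total) > (base + shift))) -> false; shift = 256; result = 1; [pos=-1]; result = 3; return 768 — matching result 768.
Checked all 192 inputs in the declared domain: the outputs agree on every one.
verdict: equivalent


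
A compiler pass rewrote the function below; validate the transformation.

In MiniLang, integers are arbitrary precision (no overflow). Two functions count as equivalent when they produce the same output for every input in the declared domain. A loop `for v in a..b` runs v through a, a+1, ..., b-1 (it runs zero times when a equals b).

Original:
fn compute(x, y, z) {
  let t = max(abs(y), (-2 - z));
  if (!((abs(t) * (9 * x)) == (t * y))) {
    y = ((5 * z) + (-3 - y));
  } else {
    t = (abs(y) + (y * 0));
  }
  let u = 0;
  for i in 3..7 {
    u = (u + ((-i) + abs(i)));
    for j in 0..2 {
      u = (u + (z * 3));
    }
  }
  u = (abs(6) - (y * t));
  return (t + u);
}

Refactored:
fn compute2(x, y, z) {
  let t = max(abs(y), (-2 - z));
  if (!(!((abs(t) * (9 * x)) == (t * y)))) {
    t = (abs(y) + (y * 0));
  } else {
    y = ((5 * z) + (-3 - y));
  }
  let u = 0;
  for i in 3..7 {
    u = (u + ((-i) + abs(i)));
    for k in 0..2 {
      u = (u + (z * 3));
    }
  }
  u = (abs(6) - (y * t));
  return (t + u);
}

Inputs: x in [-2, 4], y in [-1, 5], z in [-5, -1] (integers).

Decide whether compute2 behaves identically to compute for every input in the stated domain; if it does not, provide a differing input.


The two are interchangeable: local variable names differ, and boolean connective usage differs, and every declared input agrees.
As a probe, take x=4, y=-1, z=-4: compute runs t becomes 2; next (!((abs(t) * (9 * x)) == (t * y))) evaluates to true; next y becomes -22; next u becomes 0; next at i=3:; next u becomes 0; next at j=0:; next u becomes -12; next at j=1:; next u becomes -24; next at i=4:; next u becomes -24; next at j=0:; next u becomes -36; next at j=1:; next u becomes -48; next at i=5:; next u becomes -48; next at j=0:; next u becomes -60; next at j=1:; next u becomes -72; next at i=6:; next u becomes -72; next at j=0:; next u becomes -84; next at j=1:; next u becomes -96; next u becomes 50; next final value 52; compute2 runs t becomes 2; next (!(!((abs(t) * (9 * x)) == (t * y)))) evaluates to false; next y becomes -22; next u becomes 0; next at i=3:; next u becomes 0; next at k=0:; next u becomes -12; next at k=1:; next u becomes -24; next at i=4:; next u becomes -24; next at k=0:; next u becomes -36; next at k=1:; next u becomes -48; next at i=5:; next u becomes -48; next at k=0:; next u becomes -60; next at k=1:; next u becomes -72; next at i=6:; next u becomes -72; next at k=0:; next u becomes -84; next at k=1:; next u becomes -96; next u becomes 50; next final value 52; both end at 52.
Checked all 245 inputs in the declared domain: the outputs agree on every one.
verdict: equivalent


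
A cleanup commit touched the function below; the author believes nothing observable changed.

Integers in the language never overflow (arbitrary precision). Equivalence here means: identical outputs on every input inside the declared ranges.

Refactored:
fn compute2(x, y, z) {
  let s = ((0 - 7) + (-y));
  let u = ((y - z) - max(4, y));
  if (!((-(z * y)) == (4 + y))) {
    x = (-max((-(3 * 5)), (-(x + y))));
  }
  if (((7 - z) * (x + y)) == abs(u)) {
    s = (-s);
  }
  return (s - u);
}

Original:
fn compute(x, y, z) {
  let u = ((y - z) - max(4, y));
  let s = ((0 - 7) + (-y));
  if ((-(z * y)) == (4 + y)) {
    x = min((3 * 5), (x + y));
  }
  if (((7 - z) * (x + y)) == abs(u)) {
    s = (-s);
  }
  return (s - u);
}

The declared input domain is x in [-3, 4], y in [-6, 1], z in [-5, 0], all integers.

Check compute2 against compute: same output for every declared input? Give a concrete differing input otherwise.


These are not equivalent — on x=-2, y=1, z=-3 the outputs split (-8 vs 8).
compute: u = 0; s = -8; ((-(z * y)) == (4 + y)) -> false; (((7 - z) * (x + y)) == abs(u)) -> false; return -8
compute2: s = -8; u = 0; (!((-(z * y)) == (4 + y))) -> true; x = -1; (((7 - z) * (x + y)) == abs(u)) -> true; s = 8; return 8
verdict: not equivalent; witness: x=-2, y=1, z=-3


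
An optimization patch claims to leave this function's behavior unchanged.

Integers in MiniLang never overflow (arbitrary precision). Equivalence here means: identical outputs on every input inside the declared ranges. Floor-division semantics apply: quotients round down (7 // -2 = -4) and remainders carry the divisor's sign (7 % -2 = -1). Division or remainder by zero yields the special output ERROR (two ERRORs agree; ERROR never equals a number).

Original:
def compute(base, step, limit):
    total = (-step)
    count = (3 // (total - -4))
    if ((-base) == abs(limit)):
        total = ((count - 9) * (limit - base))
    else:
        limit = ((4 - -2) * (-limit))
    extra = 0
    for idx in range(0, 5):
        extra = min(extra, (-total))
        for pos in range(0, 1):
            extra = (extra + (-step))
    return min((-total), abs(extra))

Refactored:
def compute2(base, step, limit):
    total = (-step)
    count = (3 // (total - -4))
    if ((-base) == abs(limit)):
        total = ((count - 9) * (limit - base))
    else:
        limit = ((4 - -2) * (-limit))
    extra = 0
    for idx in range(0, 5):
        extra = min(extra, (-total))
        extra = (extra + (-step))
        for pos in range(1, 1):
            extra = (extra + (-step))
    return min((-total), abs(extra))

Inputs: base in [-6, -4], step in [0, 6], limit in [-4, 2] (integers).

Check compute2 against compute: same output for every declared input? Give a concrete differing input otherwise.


Differences: statement counts differ, loop structure differs, arithmetic usage differs — yet all 147 inputs agree.
verdict: equivalent


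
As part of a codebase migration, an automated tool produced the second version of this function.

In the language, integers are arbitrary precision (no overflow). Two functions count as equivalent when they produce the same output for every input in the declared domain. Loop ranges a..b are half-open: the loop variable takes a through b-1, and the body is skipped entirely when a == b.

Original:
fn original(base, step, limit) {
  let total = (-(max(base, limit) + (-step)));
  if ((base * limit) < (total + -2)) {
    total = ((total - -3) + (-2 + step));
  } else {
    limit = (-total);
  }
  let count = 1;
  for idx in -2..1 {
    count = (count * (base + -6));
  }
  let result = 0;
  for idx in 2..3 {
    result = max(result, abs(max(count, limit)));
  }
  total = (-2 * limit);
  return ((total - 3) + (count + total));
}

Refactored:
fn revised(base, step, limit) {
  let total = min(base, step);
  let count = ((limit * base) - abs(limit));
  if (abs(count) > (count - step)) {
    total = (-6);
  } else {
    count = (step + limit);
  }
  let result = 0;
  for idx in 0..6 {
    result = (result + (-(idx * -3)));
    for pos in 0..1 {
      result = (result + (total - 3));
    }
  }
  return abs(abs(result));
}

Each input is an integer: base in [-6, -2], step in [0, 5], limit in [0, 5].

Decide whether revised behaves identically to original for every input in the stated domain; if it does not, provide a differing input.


These are not equivalent — on base=-6, step=0, limit=0 the outputs split (-1731 vs 9).
original: total := 0 | ((base * limit) < (total + -2)): false | limit := 0 | count := 1 | iter idx=-2: | count := -12 | iter idx=-1: | count := 144 | iter idx=0: | count := -1728 | result := 0 | iter idx=2: | result := 0 | total := 0 | result -1731
revised: total := -6 | count := 0 | (abs(count) > (count - step)): false | count := 0 | result := 0 | iter idx=0: | result := 0 | iter pos=0: | result := -9 | iter idx=1: | result := -6 | iter pos=0: | result := -15 | iter idx=2: | result := -9 | iter pos=0: | result := -18 | iter idx=3: | result := -9 | iter pos=0: | result := -18 | iter idx=4: | result := -6 | iter pos=0: | result := -15 | iter idx=5: | result := 0 | iter pos=0: | result := -9 | result 9
verdict: not equivalent; witness: base=-6, step=0, limit=0


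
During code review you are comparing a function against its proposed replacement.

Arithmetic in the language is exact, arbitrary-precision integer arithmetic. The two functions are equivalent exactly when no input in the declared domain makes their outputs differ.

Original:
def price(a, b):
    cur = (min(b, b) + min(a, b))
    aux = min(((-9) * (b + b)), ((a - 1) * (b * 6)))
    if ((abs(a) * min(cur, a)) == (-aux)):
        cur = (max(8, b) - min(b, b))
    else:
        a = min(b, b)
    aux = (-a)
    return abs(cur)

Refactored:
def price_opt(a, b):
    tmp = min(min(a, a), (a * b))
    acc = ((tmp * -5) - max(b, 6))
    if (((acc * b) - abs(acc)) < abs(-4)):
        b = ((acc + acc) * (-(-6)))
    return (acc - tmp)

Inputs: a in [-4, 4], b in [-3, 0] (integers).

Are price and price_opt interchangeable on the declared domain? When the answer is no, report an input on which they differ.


Not equivalent: a=-4, b=-3 separates them (7 vs 18).
price: cur = -7; aux = 54; ((abs(a) * min(cur, a)) == (-aux)) -> false; a = -3; aux = 3; return 7
price_opt: tmp = -4; acc = 14; (((acc * b) - abs(acc)) < abs(-4)) -> true; b = 168; return 18
verdict: not equivalent; witness: a=-4, b=-3


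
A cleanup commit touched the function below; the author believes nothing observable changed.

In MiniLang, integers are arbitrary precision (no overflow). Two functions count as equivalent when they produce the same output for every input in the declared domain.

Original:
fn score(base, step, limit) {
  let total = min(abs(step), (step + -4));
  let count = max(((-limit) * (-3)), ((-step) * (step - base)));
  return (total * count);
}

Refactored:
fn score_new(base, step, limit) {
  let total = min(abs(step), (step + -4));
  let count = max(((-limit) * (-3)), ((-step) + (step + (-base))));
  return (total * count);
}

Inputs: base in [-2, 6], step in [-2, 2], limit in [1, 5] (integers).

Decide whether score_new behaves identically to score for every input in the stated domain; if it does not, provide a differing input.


Evaluate both at base=4, step=2, limit=1.
score: total = -2; count = 4; return -8
score_new: total = -2; count = 3; return -6
-8 and -6 differ, so these are not the same function on this domain.
verdict: not equivalent; witness: base=4, step=2, limit=1
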